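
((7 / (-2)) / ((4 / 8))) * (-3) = 21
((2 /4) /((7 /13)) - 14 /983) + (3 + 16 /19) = 1243703 /261478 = 4.76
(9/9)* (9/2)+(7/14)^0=11/2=5.50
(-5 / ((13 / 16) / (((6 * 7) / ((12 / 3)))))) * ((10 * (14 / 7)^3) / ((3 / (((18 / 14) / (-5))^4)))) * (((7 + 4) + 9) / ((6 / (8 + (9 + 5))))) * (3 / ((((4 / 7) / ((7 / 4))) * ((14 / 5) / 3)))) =-3464208 / 637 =-5438.32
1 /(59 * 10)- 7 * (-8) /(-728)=-577 /7670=-0.08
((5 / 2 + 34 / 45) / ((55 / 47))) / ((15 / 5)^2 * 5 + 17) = 13771 / 306900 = 0.04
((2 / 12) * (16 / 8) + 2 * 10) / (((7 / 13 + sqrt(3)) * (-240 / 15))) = 5551 / 21984 - 10309 * sqrt(3) / 21984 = -0.56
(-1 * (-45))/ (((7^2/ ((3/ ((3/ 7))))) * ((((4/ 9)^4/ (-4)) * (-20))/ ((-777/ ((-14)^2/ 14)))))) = -6554439/ 3584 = -1828.81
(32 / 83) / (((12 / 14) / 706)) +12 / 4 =79819 / 249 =320.56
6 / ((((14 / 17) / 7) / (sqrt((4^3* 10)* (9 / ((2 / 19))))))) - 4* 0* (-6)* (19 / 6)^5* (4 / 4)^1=11930.08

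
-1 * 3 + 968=965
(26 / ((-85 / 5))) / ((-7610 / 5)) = 13 / 12937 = 0.00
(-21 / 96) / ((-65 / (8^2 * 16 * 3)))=10.34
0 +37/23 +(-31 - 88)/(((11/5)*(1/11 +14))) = -1590/713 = -2.23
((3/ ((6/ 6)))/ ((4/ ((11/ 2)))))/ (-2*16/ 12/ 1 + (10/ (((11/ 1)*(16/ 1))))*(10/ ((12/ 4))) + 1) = -363/ 130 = -2.79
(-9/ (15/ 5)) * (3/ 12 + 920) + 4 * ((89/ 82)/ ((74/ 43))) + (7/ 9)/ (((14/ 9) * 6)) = -12552313/ 4551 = -2758.14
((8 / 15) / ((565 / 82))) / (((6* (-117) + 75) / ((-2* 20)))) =5248 / 1062765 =0.00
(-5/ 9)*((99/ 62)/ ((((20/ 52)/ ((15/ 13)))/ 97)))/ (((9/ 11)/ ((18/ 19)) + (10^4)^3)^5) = -41241940080/ 159762592000689883920001191617680001029124360000444394610000076759069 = -0.00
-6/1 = -6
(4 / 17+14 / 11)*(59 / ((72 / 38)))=52687 / 1122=46.96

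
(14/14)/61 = 1/61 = 0.02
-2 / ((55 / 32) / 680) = -8704 / 11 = -791.27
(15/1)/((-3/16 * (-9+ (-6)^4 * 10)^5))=-80/364348106517619589751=-0.00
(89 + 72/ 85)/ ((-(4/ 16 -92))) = 30548/ 31195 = 0.98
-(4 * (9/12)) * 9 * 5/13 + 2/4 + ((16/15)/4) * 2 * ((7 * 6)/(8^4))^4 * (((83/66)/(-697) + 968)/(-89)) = -9.88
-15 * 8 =-120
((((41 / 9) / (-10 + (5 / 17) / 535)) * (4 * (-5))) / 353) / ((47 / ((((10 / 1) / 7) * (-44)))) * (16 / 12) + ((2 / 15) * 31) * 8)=164073800 / 203851344033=0.00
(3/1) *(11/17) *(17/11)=3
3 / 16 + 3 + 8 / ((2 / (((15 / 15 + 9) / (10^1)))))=115 / 16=7.19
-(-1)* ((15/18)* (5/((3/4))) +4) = 86/9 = 9.56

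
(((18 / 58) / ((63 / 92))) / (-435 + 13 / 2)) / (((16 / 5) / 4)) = -0.00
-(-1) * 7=7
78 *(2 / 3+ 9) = 754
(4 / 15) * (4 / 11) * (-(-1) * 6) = 32 / 55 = 0.58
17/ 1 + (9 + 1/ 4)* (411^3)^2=178341598647676625/ 4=44585399661919156.25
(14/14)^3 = 1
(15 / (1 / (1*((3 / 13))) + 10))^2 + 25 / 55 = 31520 / 20339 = 1.55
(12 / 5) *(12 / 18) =8 / 5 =1.60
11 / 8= 1.38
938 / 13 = 72.15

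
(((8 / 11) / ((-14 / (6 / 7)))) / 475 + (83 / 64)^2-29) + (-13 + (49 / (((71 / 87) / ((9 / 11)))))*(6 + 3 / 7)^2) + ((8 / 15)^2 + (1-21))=1320209615866303 / 670105497600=1970.15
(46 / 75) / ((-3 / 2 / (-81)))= 828 / 25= 33.12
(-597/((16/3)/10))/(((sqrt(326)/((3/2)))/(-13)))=349245 *sqrt(326)/5216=1208.93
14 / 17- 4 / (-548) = 1935 / 2329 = 0.83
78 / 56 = 39 / 28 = 1.39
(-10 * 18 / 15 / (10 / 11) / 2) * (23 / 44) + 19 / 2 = 121 / 20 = 6.05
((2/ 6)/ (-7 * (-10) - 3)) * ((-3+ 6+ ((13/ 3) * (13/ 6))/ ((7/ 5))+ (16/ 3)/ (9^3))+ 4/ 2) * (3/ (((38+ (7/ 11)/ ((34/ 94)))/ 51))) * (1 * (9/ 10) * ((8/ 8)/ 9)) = 1140145171/ 50840678700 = 0.02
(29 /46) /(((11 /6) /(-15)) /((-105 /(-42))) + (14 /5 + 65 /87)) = 189225 /1049996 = 0.18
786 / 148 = 393 / 74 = 5.31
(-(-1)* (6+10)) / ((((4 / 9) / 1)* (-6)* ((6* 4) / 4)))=-1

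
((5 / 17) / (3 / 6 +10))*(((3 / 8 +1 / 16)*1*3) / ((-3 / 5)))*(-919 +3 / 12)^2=-112546875 / 2176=-51721.91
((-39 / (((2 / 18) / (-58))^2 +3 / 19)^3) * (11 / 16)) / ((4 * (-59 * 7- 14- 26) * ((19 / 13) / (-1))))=-212143454095914451539 / 82488615037860494761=-2.57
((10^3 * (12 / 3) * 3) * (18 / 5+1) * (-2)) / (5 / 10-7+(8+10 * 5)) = -220800 / 103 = -2143.69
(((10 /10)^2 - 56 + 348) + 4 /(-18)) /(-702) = -2635 /6318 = -0.42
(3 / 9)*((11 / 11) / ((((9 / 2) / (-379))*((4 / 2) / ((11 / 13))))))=-4169 / 351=-11.88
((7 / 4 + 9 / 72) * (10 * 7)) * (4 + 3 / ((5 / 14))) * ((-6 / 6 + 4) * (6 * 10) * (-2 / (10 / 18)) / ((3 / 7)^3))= -13397580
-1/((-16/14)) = 7/8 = 0.88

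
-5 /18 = -0.28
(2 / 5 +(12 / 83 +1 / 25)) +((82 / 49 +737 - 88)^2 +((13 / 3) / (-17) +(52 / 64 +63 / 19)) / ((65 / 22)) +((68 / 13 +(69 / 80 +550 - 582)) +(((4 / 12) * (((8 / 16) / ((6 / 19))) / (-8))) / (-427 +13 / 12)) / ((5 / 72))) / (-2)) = 228728919037941539513 / 540231183055200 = 423390.81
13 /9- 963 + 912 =-446 /9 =-49.56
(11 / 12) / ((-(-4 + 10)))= -0.15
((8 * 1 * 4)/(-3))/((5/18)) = -192/5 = -38.40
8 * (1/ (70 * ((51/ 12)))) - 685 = -407559/ 595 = -684.97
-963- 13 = -976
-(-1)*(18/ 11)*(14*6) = 1512/ 11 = 137.45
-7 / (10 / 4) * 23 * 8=-2576 / 5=-515.20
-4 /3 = -1.33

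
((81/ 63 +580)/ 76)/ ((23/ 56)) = 18.62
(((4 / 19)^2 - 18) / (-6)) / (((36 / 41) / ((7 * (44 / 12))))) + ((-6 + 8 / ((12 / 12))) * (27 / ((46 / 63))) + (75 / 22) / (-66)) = 13133009060 / 81377703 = 161.38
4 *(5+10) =60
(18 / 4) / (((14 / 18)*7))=81 / 98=0.83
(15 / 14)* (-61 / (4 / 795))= -727425 / 56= -12989.73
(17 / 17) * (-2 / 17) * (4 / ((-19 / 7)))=56 / 323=0.17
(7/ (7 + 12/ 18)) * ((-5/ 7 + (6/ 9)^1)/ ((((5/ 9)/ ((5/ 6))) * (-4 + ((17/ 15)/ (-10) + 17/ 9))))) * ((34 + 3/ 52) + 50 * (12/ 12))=2950425/ 1197196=2.46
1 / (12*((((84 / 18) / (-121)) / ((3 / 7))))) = -363 / 392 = -0.93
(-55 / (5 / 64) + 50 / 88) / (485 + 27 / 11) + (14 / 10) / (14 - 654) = -12399167 / 8579200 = -1.45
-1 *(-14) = 14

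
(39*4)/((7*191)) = 156/1337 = 0.12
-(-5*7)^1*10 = 350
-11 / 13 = -0.85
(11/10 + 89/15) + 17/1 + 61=85.03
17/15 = 1.13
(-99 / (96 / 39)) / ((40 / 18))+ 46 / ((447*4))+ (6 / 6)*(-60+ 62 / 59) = -1300030459 / 16878720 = -77.02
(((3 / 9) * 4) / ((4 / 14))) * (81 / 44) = 189 / 22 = 8.59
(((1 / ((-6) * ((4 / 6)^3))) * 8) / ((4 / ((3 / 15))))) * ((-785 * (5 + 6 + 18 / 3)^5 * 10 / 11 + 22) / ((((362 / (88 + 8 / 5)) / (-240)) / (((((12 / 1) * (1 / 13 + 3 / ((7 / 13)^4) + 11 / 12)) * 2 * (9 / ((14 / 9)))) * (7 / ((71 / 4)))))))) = -27202677468103.73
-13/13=-1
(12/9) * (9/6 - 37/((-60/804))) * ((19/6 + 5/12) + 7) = 631571/90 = 7017.46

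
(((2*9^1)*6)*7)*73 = 55188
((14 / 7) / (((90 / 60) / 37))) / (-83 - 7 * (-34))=148 / 465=0.32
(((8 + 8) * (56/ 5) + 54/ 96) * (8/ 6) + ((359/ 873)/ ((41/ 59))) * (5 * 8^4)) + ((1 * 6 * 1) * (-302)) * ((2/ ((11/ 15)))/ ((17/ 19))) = 915079494757/ 133865820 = 6835.80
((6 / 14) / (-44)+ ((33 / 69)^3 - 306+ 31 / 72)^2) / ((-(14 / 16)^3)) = -44108421224905639144 / 316691845014699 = -139278.68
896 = 896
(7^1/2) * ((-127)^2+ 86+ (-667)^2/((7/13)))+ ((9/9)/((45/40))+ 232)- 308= 26536103/9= 2948455.89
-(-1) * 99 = 99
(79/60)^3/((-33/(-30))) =493039/237600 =2.08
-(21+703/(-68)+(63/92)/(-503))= -4193227/393346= -10.66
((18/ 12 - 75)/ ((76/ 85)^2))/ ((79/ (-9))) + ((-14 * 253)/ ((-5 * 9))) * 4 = 13359970519/ 41067360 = 325.32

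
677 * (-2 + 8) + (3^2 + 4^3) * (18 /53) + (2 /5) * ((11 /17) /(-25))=460273834 /112625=4086.78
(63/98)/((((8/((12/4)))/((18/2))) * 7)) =243/784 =0.31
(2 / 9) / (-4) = -0.06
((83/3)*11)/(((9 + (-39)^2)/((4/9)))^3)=7304/979113612375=0.00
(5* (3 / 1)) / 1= 15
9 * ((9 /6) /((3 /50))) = 225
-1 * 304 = -304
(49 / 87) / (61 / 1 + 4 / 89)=4361 / 472671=0.01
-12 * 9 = -108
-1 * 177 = -177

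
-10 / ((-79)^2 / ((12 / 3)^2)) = -160 / 6241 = -0.03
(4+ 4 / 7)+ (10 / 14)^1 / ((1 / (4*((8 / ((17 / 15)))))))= 2944 / 119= 24.74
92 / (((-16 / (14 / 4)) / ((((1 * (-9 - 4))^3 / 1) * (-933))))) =-330017961 / 8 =-41252245.12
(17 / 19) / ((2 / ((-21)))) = -357 / 38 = -9.39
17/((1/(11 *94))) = 17578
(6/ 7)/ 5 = 6/ 35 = 0.17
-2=-2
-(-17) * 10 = 170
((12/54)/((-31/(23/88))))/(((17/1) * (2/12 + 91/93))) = -23/238986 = -0.00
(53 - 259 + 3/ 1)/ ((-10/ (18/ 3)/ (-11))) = -6699/ 5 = -1339.80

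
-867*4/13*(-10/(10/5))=17340/13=1333.85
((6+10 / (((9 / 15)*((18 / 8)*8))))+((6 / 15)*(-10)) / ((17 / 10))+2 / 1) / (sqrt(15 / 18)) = 3017*sqrt(30) / 2295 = 7.20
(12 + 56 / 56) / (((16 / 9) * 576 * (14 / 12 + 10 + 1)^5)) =3159 / 66338290976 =0.00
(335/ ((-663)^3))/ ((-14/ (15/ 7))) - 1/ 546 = -8717281/ 4760092701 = -0.00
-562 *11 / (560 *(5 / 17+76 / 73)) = -8.27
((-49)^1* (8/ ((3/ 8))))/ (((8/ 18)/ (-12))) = 28224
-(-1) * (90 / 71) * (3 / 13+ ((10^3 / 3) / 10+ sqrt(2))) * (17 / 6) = 125.63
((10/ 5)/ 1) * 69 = 138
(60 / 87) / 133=20 / 3857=0.01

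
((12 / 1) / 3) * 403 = 1612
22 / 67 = 0.33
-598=-598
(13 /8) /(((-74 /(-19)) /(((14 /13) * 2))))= 133 /148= 0.90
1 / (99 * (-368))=-1 / 36432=-0.00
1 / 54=0.02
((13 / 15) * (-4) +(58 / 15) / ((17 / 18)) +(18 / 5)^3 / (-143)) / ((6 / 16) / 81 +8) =2824128 / 75057125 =0.04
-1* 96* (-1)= 96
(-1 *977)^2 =954529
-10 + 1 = -9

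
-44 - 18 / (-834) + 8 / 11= -43.25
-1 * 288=-288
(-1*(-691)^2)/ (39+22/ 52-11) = -12414506/ 739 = -16799.06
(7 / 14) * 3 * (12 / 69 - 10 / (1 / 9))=-3099 / 23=-134.74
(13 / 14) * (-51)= -663 / 14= -47.36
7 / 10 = 0.70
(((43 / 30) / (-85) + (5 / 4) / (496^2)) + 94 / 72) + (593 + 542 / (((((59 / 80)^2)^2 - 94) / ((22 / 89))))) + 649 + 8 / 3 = 177797214732667843404043 / 142863448326336691200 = 1244.53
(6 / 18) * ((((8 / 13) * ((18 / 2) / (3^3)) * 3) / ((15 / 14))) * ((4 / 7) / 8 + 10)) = 1.93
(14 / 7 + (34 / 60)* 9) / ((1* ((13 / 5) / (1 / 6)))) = 71 / 156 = 0.46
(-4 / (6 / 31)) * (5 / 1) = -310 / 3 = -103.33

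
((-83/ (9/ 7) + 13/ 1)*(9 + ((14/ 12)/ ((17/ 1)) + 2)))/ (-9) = 261928/ 4131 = 63.41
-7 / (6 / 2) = -7 / 3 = -2.33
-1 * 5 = -5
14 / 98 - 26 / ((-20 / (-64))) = -2907 / 35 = -83.06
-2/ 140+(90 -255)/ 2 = -2888/ 35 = -82.51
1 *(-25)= -25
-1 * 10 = -10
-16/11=-1.45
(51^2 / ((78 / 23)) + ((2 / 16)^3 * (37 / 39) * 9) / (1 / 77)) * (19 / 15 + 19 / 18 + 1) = 39203063 / 15360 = 2552.28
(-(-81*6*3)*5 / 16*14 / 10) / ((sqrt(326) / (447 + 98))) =2781135*sqrt(326) / 2608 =19254.10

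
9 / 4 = 2.25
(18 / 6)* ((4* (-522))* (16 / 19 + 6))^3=-59998831805952000 / 6859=-8747460534473.25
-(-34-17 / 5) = 187 / 5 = 37.40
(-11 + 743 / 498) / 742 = -4735 / 369516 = -0.01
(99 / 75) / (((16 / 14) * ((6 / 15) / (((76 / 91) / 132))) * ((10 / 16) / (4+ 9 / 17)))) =1463 / 11050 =0.13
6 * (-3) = -18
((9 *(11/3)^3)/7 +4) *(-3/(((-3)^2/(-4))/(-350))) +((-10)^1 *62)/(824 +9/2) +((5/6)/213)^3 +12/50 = -2718980078020557091/86467933236600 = -31444.95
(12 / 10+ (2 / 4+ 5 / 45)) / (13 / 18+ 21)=163 / 1955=0.08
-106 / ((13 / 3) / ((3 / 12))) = -6.12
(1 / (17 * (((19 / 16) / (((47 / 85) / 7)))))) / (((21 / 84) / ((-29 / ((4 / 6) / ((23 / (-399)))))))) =1003168 / 25560605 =0.04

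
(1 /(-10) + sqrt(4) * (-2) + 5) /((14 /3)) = 0.19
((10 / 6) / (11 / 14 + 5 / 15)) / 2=35 / 47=0.74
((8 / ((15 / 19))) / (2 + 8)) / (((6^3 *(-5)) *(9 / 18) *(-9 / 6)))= 38 / 30375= 0.00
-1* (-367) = 367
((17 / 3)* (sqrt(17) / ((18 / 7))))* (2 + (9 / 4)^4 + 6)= 305.56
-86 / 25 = -3.44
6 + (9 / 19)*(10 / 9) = 124 / 19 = 6.53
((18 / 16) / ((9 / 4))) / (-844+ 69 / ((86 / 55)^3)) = -318028 / 525351389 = -0.00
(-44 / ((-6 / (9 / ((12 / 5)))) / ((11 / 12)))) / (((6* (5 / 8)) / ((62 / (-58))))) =-3751 / 522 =-7.19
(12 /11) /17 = 12 /187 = 0.06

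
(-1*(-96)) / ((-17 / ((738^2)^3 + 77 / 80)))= -77549572544756152782 / 85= -912347912291248856.26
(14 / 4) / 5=7 / 10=0.70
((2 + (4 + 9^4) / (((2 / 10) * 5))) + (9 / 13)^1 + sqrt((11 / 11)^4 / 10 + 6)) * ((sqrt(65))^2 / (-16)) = -106725 / 4- 13 * sqrt(610) / 32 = -26691.28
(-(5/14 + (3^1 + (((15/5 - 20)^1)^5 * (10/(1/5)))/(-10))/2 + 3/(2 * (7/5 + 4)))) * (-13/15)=2907158956/945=3076358.68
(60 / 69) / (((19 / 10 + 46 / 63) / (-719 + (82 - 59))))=-8769600 / 38111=-230.11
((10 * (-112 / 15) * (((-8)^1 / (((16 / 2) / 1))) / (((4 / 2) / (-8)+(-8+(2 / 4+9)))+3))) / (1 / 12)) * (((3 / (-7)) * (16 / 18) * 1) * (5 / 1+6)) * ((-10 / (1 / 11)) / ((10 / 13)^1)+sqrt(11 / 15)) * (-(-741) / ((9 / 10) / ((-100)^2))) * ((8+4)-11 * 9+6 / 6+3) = -13208810700800000 / 153+18473861120000 * sqrt(165) / 459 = -85815100347903.36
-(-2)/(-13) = -2/13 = -0.15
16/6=8/3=2.67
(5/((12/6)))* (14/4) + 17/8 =87/8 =10.88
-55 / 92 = -0.60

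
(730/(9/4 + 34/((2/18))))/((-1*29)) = -2920/35757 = -0.08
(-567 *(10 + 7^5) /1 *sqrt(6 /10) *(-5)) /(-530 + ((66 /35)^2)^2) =-14308818024375 *sqrt(15) /776356514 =-71381.91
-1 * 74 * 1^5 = -74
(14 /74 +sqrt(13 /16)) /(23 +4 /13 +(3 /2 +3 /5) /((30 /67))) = 9100 /1346689 +325 * sqrt(13) /36397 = 0.04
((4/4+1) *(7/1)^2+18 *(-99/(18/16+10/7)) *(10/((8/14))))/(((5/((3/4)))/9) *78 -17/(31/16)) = -21969297/88868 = -247.21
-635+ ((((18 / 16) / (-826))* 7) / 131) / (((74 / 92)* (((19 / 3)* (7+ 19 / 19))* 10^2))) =-22081691168621 / 34774316800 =-635.00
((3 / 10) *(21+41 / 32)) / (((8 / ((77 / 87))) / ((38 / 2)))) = 1043119 / 74240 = 14.05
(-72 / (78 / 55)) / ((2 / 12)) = -3960 / 13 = -304.62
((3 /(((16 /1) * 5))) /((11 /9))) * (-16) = -27 /55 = -0.49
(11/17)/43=11/731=0.02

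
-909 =-909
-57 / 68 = -0.84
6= 6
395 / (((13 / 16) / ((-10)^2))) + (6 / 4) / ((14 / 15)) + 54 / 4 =17701499 / 364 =48630.49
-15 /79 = -0.19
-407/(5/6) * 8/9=-6512/15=-434.13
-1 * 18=-18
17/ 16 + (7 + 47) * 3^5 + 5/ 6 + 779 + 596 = 695947/ 48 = 14498.90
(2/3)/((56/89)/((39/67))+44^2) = 0.00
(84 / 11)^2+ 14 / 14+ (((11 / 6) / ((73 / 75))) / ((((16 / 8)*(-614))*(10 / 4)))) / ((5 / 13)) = 59.31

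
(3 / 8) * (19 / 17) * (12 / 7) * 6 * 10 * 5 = 25650 / 119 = 215.55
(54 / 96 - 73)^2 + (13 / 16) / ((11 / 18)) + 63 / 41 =606150643 / 115456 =5250.06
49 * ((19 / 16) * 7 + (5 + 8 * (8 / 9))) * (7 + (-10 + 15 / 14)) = -61761 / 32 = -1930.03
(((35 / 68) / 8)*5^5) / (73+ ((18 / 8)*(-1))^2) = 109375 / 42466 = 2.58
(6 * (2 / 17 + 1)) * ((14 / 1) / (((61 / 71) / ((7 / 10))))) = 396606 / 5185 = 76.49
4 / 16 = 1 / 4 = 0.25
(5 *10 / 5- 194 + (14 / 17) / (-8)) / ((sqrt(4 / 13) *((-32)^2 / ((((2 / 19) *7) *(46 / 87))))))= -671853 *sqrt(13) / 19183616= -0.13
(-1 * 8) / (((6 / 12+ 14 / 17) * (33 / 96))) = -8704 / 495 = -17.58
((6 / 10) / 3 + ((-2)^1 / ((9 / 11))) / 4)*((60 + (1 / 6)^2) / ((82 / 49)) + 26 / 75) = -98893933 / 6642000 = -14.89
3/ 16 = 0.19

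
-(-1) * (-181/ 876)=-181/ 876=-0.21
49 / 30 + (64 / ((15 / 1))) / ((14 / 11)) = 349 / 70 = 4.99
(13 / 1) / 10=13 / 10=1.30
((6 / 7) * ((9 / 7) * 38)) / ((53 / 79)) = 162108 / 2597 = 62.42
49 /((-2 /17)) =-833 /2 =-416.50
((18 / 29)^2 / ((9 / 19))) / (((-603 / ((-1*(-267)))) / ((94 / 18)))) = -317908 / 169041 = -1.88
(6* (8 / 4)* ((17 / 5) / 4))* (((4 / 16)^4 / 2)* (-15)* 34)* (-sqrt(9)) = 30.48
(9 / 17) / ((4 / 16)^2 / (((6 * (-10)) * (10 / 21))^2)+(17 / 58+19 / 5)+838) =0.00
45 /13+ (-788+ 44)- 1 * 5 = -9692 /13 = -745.54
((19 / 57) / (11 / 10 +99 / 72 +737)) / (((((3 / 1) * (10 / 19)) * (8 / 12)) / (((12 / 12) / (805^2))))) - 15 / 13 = -862556915881 / 747549327525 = -1.15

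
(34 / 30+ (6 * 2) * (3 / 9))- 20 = -223 / 15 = -14.87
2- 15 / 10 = 1 / 2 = 0.50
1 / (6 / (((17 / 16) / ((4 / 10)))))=85 / 192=0.44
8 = 8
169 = 169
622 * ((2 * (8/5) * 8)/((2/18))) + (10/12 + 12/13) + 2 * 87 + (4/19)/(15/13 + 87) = 203075130913/1415310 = 143484.56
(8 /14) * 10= 40 /7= 5.71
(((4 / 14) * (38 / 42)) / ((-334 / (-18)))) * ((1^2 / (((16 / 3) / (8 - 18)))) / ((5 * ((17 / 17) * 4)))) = -171 / 130928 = -0.00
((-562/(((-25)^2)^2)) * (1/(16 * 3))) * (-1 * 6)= 281/1562500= 0.00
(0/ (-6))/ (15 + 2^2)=0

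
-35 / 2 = -17.50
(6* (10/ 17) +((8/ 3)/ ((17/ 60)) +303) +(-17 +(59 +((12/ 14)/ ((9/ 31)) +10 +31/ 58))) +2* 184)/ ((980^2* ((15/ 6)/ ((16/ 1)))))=0.00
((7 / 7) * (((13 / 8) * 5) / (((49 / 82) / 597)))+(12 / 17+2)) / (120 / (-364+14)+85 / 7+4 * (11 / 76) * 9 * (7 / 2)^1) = 2570329595 / 9507862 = 270.34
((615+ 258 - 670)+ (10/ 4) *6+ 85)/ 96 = 101/ 32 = 3.16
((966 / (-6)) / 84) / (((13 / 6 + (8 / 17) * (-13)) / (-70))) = -13685 / 403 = -33.96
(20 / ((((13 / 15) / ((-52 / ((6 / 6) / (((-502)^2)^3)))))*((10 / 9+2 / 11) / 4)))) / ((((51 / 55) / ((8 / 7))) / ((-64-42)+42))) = 557699379054227638272000 / 119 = 4686549403817038977075.63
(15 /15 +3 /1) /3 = 1.33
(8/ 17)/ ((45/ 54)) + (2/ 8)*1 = 277/ 340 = 0.81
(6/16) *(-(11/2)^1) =-33/16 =-2.06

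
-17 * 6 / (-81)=34 / 27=1.26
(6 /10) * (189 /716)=567 /3580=0.16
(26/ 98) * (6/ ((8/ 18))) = 351/ 98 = 3.58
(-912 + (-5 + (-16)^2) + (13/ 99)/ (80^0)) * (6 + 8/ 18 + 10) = -9683048/ 891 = -10867.62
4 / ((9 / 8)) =32 / 9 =3.56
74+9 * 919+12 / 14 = 58421 / 7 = 8345.86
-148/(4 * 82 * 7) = -37/574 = -0.06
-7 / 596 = -0.01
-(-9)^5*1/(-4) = -59049/4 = -14762.25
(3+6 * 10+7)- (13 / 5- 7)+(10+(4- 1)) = 437 / 5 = 87.40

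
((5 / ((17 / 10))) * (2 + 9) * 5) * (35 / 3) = 96250 / 51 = 1887.25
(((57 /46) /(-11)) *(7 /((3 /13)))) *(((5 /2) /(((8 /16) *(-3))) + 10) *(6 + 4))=-216125 /759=-284.75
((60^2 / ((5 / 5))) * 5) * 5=90000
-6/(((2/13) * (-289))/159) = 6201/289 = 21.46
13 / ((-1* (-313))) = 13 / 313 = 0.04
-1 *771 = -771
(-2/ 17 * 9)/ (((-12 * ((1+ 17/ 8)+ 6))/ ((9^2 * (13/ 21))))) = 0.48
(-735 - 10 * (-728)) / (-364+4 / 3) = -18.05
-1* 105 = -105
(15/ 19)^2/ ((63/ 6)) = 150/ 2527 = 0.06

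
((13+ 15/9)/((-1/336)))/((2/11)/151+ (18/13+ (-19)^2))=-106410304/7824997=-13.60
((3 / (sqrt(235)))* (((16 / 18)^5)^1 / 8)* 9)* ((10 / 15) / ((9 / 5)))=8192* sqrt(235) / 2775303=0.05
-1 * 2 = -2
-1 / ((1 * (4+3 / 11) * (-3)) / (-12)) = -44 / 47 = -0.94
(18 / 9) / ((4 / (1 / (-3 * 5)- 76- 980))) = -15841 / 30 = -528.03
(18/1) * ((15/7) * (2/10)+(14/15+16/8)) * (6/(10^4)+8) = 42363177/87500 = 484.15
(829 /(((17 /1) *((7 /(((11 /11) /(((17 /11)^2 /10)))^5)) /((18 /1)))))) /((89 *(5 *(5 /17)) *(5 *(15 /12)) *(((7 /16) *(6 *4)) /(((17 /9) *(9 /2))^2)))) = 41284079988919680 /30421278200201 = 1357.08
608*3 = 1824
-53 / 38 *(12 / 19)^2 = -3816 / 6859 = -0.56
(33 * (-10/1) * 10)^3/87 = -11979000000/29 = -413068965.52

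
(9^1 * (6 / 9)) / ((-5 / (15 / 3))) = -6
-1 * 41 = -41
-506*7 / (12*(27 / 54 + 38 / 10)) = -8855 / 129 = -68.64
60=60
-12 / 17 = -0.71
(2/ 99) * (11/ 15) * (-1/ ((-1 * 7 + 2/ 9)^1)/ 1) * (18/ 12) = 1/ 305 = 0.00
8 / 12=2 / 3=0.67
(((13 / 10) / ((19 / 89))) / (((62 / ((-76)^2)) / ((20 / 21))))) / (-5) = -351728 / 3255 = -108.06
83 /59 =1.41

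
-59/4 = -14.75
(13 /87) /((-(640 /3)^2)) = -39 /11878400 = -0.00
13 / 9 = 1.44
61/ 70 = 0.87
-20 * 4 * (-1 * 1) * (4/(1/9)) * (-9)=-25920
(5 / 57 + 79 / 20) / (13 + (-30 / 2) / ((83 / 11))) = 382049 / 1041960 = 0.37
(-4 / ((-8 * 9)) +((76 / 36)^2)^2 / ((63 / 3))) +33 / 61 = 25926557 / 16809282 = 1.54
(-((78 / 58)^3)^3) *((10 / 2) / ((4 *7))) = -1043641805793795 / 406200087324332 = -2.57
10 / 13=0.77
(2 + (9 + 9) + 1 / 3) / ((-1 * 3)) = -6.78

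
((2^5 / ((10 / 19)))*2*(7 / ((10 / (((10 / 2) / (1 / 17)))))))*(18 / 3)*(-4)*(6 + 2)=-6945792 / 5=-1389158.40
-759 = -759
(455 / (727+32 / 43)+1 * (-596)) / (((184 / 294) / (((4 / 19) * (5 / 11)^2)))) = -2074822925 / 50141817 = -41.38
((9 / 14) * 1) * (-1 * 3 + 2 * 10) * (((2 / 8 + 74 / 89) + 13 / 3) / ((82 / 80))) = 1474665 / 25543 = 57.73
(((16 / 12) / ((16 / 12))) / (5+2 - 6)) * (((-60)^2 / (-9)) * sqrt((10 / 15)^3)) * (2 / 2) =-800 * sqrt(6) / 9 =-217.73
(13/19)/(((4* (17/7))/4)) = 91/323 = 0.28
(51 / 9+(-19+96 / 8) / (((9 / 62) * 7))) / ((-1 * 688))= 11 / 6192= 0.00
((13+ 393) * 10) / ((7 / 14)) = 8120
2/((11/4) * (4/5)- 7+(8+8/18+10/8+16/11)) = 0.32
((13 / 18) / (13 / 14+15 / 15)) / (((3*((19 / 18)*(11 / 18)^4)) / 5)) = 1179360 / 278179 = 4.24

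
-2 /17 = -0.12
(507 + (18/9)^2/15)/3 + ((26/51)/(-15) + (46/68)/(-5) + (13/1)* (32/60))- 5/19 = 113431/646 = 175.59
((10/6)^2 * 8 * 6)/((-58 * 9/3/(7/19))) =-0.28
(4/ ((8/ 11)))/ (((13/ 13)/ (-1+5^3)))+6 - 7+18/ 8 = 2733/ 4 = 683.25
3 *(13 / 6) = 13 / 2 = 6.50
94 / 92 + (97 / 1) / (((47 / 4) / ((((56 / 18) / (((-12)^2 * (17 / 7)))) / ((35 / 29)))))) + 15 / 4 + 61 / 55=389154115 / 65495628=5.94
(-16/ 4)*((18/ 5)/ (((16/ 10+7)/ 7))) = -504/ 43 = -11.72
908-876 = 32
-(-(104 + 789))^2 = -797449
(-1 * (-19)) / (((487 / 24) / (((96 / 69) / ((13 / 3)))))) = 43776 / 145613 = 0.30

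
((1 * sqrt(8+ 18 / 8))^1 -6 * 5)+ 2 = -28+ sqrt(41) / 2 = -24.80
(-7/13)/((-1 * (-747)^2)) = 7/7254117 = 0.00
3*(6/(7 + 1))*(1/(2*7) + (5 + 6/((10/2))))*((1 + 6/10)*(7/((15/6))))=7902/125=63.22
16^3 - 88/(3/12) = 3744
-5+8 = 3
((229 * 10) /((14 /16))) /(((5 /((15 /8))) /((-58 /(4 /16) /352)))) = -99615 /154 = -646.85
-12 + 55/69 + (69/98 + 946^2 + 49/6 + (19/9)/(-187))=1697419423858/1896741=894913.66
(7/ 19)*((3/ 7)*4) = 12/ 19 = 0.63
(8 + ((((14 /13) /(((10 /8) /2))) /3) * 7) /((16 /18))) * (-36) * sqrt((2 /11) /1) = -192.23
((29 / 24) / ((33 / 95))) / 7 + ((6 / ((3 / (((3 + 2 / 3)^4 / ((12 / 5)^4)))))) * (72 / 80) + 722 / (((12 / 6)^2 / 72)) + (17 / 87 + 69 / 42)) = 5420900987813 / 416731392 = 13008.14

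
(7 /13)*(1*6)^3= 1512 /13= 116.31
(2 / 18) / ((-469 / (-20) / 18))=40 / 469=0.09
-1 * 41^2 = -1681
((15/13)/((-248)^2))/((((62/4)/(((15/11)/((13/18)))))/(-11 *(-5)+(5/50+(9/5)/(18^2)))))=34335/272647232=0.00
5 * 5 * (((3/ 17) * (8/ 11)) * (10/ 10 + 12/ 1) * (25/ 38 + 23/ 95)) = 7020/ 187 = 37.54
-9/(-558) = 1/62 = 0.02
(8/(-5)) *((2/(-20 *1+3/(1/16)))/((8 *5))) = -1/350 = -0.00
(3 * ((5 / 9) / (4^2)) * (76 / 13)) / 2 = 95 / 312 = 0.30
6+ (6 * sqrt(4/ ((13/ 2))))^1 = 12 * sqrt(26)/ 13+ 6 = 10.71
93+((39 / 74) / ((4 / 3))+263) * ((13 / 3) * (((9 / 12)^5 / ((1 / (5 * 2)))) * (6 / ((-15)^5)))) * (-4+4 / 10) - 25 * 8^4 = -2422627935619 / 23680000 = -102306.92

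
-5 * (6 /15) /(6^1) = -1 /3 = -0.33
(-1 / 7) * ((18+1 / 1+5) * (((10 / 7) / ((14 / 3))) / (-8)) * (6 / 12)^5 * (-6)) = -135 / 5488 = -0.02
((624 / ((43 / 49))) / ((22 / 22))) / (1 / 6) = 183456 / 43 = 4266.42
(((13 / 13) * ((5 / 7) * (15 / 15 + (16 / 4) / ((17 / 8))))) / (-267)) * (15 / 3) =-175 / 4539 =-0.04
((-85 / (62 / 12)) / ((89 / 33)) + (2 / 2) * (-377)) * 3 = -3170919 / 2759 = -1149.30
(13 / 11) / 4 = 13 / 44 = 0.30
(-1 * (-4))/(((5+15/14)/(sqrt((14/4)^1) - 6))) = -336/85+28 * sqrt(14)/85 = -2.72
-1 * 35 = -35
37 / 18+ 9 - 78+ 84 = 307 / 18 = 17.06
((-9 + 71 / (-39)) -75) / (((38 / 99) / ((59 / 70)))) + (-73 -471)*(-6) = 106352511 / 34580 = 3075.55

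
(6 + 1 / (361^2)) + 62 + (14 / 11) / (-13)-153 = -85.10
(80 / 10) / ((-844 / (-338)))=676 / 211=3.20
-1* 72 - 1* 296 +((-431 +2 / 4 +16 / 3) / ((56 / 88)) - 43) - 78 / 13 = -45575 / 42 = -1085.12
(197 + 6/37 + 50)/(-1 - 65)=-9145/2442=-3.74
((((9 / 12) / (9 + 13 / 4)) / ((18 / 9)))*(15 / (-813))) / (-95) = 3 / 504602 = 0.00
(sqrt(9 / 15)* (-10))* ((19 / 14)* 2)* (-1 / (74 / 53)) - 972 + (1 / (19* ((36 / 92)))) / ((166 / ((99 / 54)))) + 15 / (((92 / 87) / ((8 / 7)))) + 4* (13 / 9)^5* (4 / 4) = -55809723454937 / 59969455812 + 1007* sqrt(15) / 259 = -915.58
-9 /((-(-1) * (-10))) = 9 /10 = 0.90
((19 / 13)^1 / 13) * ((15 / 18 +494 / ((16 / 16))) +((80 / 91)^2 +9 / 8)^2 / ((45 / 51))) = 624047053400803 / 11125601672640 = 56.09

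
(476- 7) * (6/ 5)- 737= -871/ 5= -174.20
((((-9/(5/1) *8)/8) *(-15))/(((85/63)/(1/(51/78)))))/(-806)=-1701/44795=-0.04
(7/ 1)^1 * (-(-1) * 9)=63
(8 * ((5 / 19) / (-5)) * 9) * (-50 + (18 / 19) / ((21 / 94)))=173.40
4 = 4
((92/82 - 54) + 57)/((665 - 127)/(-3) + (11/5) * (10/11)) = -507/21812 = -0.02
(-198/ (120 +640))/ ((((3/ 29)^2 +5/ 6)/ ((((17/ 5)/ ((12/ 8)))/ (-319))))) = 4437/ 2023025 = 0.00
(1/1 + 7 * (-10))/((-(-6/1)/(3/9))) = -23/6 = -3.83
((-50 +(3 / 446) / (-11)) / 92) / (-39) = 245303 / 17602728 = 0.01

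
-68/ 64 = -17/ 16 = -1.06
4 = 4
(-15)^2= 225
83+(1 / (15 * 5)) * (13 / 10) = 62263 / 750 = 83.02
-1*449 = -449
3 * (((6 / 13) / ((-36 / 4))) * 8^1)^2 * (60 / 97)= 5120 / 16393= 0.31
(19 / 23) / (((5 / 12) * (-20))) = -57 / 575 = -0.10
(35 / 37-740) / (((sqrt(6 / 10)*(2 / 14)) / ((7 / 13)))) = -3596.28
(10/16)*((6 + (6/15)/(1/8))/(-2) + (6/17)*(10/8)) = -707/272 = -2.60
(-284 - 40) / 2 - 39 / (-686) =-111093 / 686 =-161.94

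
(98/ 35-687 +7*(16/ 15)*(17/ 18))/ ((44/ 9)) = -18283/ 132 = -138.51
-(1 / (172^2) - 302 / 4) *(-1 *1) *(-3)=6700773 / 29584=226.50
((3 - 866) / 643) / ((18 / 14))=-6041 / 5787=-1.04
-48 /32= -3 /2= -1.50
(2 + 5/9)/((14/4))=46/63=0.73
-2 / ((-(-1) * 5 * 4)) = -1 / 10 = -0.10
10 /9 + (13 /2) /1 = 137 /18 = 7.61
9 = 9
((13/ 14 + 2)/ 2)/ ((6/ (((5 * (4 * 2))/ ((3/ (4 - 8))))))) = -820/ 63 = -13.02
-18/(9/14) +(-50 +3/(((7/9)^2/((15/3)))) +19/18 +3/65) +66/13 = -2695969/57330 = -47.03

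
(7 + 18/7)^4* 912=18377822352/2401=7654236.71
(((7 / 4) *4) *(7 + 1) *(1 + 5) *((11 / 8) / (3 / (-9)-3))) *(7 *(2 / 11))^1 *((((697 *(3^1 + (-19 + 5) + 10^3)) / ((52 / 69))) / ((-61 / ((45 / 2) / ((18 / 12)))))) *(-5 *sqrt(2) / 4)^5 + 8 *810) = -196647317409375 *sqrt(2) / 406016-1143072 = -686094658.35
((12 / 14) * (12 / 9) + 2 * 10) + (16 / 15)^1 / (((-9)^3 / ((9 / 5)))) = 898988 / 42525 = 21.14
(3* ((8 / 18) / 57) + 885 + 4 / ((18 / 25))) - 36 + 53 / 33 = 856.19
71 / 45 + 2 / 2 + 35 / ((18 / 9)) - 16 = 367 / 90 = 4.08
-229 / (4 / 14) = -1603 / 2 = -801.50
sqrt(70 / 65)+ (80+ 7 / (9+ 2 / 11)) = sqrt(182) / 13+ 8157 / 101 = 81.80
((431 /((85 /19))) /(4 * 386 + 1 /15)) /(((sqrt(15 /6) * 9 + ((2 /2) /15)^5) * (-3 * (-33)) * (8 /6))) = -327290625 /106473841060252994438 + 2236826865234375 * sqrt(10) /212947682120505988876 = 0.00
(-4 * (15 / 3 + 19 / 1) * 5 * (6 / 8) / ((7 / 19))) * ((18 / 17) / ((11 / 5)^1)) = -615600 / 1309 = -470.28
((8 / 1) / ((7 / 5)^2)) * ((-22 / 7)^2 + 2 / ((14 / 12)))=113600 / 2401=47.31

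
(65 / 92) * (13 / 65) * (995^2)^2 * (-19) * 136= -8231295506248750 / 23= -357882413315163.04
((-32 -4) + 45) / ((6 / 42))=63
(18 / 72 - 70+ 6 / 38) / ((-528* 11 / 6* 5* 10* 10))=5289 / 36784000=0.00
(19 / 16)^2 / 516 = 361 / 132096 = 0.00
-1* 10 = -10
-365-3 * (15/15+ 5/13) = -4799/13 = -369.15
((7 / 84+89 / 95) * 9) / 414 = 1163 / 52440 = 0.02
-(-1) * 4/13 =0.31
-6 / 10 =-3 / 5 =-0.60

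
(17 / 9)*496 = 8432 / 9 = 936.89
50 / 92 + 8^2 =2969 / 46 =64.54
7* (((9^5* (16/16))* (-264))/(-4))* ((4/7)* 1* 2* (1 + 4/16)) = 38972340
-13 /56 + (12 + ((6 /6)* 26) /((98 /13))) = 5965 /392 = 15.22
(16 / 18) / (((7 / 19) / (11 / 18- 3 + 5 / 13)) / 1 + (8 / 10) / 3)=25460 / 2373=10.73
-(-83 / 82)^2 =-6889 / 6724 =-1.02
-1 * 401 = -401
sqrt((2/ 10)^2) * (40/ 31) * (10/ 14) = 40/ 217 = 0.18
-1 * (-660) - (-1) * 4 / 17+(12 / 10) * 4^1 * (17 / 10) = 284068 / 425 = 668.40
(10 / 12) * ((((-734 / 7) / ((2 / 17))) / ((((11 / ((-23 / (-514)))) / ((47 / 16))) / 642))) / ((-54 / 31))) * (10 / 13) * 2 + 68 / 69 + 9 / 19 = 244474466023079 / 48566005488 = 5033.86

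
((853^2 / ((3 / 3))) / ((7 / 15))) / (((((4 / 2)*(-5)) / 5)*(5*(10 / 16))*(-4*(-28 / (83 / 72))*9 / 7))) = -60391547 / 30240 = -1997.07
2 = 2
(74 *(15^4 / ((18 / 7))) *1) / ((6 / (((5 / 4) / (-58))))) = -2428125 / 464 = -5233.03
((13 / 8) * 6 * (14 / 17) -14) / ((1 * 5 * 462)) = -0.00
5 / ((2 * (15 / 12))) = 2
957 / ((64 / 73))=69861 / 64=1091.58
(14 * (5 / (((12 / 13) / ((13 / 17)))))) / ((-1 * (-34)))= 5915 / 3468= 1.71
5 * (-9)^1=-45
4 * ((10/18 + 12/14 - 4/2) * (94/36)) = -3478/567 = -6.13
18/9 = 2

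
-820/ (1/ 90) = -73800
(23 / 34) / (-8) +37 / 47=8983 / 12784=0.70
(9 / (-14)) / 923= -9 / 12922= -0.00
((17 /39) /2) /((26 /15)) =85 /676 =0.13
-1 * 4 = -4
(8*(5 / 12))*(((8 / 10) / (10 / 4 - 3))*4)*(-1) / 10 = 32 / 15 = 2.13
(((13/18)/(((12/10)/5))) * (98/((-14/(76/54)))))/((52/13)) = -43225/5832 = -7.41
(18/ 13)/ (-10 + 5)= -18/ 65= -0.28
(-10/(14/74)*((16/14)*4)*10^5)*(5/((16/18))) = -6660000000/49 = -135918367.35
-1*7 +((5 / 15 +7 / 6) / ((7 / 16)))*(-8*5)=-1009 / 7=-144.14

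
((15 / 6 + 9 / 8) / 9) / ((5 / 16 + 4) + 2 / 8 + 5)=58 / 1377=0.04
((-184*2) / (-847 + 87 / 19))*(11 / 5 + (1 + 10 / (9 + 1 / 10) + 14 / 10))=9065128 / 3641365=2.49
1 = 1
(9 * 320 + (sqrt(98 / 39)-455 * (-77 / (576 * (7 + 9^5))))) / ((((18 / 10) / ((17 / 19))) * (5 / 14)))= 1666 * sqrt(78) / 6669 + 11658055425485 / 2908389888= 4010.63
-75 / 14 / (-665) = 15 / 1862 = 0.01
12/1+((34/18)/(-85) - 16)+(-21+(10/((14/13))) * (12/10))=-4372/315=-13.88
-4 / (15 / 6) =-8 / 5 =-1.60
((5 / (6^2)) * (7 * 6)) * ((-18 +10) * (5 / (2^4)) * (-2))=175 / 6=29.17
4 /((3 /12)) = 16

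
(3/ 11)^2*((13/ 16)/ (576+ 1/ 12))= 351/ 3345892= 0.00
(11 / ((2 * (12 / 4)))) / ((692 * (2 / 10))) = 55 / 4152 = 0.01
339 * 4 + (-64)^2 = 5452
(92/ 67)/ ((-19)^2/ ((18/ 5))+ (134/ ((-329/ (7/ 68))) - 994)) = -330786/ 215306443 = -0.00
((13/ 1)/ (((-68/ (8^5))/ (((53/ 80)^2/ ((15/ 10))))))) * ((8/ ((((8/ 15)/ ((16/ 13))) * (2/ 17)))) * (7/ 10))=-5033728/ 25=-201349.12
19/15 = 1.27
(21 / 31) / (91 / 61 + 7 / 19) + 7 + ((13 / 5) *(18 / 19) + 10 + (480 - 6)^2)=203812597127 / 907060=224695.83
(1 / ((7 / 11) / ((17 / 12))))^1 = 187 / 84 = 2.23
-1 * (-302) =302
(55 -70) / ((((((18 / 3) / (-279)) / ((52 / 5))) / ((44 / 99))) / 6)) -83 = 19261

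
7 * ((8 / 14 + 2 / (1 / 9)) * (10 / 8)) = 325 / 2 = 162.50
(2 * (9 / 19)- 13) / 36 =-229 / 684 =-0.33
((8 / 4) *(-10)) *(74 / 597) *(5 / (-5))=1480 / 597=2.48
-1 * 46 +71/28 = -1217/28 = -43.46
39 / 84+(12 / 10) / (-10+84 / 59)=0.32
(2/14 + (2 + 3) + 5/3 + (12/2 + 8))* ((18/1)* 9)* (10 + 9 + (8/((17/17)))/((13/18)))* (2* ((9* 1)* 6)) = 10950509.27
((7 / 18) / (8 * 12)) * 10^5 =21875 / 54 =405.09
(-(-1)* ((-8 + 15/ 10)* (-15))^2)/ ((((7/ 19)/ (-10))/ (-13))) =46960875/ 14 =3354348.21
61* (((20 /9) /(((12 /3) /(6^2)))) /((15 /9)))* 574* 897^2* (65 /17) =21974612030280 /17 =1292624237075.29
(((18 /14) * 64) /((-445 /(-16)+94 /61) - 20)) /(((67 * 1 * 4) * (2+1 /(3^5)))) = 11384064 /695030329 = 0.02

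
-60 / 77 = -0.78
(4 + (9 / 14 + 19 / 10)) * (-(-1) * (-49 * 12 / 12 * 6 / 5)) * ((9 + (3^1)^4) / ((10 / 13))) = -1125306 / 25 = -45012.24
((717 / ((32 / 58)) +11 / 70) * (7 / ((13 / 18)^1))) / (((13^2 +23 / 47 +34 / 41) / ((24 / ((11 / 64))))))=605903095152 / 58666465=10327.93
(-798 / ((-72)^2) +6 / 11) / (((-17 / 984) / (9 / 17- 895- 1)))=2322436103 / 114444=20293.21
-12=-12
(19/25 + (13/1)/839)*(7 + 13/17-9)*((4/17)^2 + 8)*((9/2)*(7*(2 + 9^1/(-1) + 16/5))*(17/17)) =475934506488/515250875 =923.69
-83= -83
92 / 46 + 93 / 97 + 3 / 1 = 578 / 97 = 5.96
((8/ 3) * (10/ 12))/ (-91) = -20/ 819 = -0.02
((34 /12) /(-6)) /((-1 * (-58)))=-17 /2088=-0.01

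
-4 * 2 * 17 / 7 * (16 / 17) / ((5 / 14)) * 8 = -2048 / 5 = -409.60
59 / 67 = 0.88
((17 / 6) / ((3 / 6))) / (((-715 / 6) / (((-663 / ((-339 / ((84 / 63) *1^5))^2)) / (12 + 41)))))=9248 / 1004984145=0.00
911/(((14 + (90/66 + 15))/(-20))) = -100210/167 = -600.06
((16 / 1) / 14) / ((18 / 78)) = 104 / 21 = 4.95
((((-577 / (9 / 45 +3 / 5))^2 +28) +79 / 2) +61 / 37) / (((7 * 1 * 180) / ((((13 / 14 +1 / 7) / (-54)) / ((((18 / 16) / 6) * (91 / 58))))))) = -8932007569 / 320726952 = -27.85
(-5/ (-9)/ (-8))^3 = -125/ 373248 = -0.00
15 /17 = 0.88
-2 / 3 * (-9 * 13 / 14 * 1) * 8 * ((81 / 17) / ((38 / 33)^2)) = 6880302 / 42959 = 160.16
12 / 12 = 1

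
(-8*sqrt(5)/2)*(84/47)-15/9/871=-336*sqrt(5)/47-5/2613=-15.99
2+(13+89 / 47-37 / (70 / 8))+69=134339 / 1645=81.67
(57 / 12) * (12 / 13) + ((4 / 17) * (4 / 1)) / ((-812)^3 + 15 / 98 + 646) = 50841390061165 / 11595404755441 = 4.38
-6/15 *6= -12/5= -2.40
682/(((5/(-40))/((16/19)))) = -87296/19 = -4594.53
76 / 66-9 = -259 / 33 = -7.85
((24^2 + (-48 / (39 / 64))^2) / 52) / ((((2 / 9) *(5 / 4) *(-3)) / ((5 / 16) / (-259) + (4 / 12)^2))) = -29357038 / 1707069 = -17.20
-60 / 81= -20 / 27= -0.74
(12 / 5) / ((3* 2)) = 2 / 5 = 0.40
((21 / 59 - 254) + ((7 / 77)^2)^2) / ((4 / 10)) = -547756265 / 863819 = -634.11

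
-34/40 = -17/20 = -0.85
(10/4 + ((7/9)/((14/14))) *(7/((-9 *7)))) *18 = 391/9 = 43.44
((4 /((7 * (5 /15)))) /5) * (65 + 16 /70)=22.36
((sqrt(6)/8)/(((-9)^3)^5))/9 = -sqrt(6)/14824161510814728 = -0.00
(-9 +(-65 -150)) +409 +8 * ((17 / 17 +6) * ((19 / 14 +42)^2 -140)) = 683313 / 7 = 97616.14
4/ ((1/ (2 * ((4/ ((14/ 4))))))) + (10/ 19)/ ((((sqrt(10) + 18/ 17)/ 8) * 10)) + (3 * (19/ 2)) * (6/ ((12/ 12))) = 1156 * sqrt(10)/ 24377 + 30730829/ 170639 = 180.24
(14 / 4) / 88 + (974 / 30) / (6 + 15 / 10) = 172999 / 39600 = 4.37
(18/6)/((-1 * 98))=-3/98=-0.03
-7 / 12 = -0.58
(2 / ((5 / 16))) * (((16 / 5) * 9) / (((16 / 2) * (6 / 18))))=69.12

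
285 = 285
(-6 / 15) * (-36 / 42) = 12 / 35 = 0.34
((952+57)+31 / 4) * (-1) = -4067 / 4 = -1016.75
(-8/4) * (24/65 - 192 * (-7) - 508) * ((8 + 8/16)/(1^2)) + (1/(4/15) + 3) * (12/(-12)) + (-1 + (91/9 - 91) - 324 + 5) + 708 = -32567923/2340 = -13917.92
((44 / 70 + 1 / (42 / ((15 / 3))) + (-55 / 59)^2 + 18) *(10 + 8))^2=1850706719665281 / 14843767225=124679.04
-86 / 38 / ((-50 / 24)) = 516 / 475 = 1.09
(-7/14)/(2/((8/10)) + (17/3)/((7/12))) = -7/171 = -0.04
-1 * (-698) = 698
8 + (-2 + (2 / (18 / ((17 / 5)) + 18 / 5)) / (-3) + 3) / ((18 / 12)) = 14657 / 1701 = 8.62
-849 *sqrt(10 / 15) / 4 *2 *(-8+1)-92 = -92+1981 *sqrt(6) / 2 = 2334.22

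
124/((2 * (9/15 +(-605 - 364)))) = -155/2421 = -0.06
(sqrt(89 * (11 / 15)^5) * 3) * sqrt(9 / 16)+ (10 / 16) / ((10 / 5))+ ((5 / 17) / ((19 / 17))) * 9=815 / 304+ 121 * sqrt(14685) / 1500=12.46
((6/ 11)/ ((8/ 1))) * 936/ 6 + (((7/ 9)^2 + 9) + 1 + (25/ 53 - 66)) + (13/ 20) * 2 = -20299751/ 472230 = -42.99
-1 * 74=-74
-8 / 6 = -4 / 3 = -1.33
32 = 32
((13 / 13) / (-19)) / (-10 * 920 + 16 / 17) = 17 / 2971296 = 0.00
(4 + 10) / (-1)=-14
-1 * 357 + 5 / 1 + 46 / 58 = -10185 / 29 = -351.21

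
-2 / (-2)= 1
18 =18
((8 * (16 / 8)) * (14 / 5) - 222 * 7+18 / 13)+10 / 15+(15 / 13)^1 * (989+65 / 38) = -2697397 / 7410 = -364.02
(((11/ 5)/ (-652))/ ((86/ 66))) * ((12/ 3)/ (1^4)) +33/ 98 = 1120911/ 3434410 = 0.33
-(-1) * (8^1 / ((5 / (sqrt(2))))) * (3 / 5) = 24 * sqrt(2) / 25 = 1.36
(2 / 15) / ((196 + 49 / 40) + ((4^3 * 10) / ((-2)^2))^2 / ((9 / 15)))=16 / 5143667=0.00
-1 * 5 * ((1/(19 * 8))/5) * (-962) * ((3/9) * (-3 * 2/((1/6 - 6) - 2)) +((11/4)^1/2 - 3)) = -247715/28576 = -8.67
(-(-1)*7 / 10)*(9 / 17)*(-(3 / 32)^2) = -567 / 174080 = -0.00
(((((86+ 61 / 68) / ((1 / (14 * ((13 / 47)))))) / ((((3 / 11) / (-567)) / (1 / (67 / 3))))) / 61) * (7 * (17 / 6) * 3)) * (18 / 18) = -23476273821 / 768356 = -30553.90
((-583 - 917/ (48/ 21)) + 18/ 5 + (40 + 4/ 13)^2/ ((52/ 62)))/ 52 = 18.40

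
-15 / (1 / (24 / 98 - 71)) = 52005 / 49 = 1061.33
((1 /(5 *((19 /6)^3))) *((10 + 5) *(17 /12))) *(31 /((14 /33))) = 469557 /48013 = 9.78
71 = 71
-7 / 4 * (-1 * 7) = 12.25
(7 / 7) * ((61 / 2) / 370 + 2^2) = 3021 / 740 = 4.08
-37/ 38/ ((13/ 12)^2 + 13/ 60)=-13320/ 19019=-0.70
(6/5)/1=6/5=1.20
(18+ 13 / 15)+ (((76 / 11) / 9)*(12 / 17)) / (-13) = 686453 / 36465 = 18.82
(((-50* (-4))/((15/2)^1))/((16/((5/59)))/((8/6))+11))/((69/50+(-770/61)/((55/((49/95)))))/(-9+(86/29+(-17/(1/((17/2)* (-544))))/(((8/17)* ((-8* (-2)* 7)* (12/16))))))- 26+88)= 27987056810000/9929769737711061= 0.00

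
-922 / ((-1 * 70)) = 461 / 35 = 13.17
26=26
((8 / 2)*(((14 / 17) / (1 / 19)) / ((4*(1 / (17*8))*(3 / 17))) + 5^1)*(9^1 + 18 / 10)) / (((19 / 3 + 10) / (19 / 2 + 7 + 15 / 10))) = 35221392 / 245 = 143760.78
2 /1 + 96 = 98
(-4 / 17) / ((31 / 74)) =-296 / 527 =-0.56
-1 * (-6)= 6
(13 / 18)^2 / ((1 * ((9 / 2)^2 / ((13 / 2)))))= 2197 / 13122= 0.17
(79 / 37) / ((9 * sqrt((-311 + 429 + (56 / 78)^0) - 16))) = 79 * sqrt(103) / 34299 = 0.02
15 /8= 1.88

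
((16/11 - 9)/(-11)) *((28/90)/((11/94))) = 109228/59895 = 1.82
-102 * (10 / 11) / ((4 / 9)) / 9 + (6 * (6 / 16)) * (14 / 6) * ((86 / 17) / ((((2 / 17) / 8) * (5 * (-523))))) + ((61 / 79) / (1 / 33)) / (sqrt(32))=-686691 / 28765 + 2013 * sqrt(2) / 632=-19.37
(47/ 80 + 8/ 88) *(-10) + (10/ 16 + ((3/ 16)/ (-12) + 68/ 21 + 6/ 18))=-12829/ 4928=-2.60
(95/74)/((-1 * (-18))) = 95/1332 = 0.07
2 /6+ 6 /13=31 /39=0.79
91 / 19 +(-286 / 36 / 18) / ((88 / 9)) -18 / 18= 20489 / 5472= 3.74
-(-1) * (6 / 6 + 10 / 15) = 1.67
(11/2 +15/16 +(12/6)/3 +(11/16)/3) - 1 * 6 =4/3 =1.33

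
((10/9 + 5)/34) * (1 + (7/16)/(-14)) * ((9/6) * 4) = 1705/1632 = 1.04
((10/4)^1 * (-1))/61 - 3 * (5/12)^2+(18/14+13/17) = 518677/348432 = 1.49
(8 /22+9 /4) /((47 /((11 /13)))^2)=0.00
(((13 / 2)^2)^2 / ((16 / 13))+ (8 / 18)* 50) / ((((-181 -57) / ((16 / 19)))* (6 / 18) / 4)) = -484691 / 7752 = -62.52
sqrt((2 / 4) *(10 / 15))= sqrt(3) / 3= 0.58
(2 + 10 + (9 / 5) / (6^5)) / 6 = 51841 / 25920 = 2.00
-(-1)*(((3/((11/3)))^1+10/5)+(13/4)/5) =763/220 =3.47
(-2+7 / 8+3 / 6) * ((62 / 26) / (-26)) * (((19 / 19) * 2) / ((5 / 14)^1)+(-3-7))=-341 / 1352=-0.25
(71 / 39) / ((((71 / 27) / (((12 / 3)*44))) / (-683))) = -1081872 / 13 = -83220.92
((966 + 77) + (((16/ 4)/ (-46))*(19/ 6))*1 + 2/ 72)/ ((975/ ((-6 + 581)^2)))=496454425/ 1404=353600.02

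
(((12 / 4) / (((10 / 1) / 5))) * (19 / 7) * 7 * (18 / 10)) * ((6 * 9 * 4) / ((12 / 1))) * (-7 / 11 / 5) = -32319 / 275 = -117.52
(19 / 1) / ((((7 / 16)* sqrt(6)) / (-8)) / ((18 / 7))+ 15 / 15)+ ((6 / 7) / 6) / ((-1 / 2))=357504* sqrt(6) / 882335+ 115905218 / 6176345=19.76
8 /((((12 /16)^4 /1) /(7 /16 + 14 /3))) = 31360 /243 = 129.05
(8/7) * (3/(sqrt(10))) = 12 * sqrt(10)/35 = 1.08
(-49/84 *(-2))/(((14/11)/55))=605/12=50.42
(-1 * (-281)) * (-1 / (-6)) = 281 / 6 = 46.83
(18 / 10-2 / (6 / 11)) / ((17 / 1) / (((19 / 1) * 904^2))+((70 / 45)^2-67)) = 11738490624 / 406111398235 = 0.03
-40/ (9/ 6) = -80/ 3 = -26.67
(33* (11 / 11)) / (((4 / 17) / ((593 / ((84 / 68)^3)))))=544807483 / 12348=44121.11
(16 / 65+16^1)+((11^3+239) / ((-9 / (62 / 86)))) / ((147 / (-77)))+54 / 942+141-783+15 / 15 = -46346401706 / 82936035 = -558.82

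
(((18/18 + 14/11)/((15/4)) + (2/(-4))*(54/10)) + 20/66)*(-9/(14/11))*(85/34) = 1773/56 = 31.66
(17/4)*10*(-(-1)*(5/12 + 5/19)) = 13175/456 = 28.89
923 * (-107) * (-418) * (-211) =-8710522678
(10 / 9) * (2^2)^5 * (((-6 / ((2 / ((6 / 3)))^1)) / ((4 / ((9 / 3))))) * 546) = -2795520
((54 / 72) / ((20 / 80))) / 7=3 / 7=0.43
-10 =-10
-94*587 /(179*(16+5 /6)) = -331068 /18079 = -18.31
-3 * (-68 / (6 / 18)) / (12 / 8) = 408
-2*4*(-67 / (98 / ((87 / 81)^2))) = 225388 / 35721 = 6.31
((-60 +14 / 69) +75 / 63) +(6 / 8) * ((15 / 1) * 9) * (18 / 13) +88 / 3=464307 / 4186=110.92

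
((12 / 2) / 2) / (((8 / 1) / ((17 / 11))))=51 / 88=0.58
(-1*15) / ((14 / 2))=-15 / 7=-2.14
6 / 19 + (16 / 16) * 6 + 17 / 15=2123 / 285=7.45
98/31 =3.16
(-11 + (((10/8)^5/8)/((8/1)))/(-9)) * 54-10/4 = -19555487/32768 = -596.79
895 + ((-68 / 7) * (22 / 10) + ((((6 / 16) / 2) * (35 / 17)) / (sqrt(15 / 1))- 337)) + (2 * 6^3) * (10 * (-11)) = -1644418 / 35 + 7 * sqrt(15) / 272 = -46983.27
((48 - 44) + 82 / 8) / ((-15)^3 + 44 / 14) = -399 / 94412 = -0.00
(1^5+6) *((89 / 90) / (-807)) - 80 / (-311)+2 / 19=151892153 / 429170670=0.35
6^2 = 36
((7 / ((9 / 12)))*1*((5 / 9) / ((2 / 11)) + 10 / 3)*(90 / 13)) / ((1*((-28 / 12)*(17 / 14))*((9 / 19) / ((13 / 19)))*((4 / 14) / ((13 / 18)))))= -732550 / 1377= -531.99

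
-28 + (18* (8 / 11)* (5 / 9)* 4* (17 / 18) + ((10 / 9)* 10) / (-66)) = -0.69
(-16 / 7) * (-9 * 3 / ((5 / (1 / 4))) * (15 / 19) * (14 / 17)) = 648 / 323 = 2.01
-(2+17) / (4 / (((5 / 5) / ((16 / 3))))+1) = -57 / 67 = -0.85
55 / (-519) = -55 / 519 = -0.11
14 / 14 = 1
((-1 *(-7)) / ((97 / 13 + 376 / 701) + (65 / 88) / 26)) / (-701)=-16016 / 12873325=-0.00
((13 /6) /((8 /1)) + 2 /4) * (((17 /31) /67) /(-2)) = -629 /199392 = -0.00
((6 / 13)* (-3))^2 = 1.92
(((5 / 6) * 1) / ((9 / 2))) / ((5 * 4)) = 1 / 108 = 0.01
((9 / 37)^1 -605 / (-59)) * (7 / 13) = 160412 / 28379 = 5.65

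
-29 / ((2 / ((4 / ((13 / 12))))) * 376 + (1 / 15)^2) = -6525 / 45826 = -0.14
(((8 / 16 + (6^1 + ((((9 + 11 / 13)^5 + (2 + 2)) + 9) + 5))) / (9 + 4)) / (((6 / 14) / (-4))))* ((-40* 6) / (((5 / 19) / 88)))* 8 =205953456836728832 / 4826809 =42668656836.58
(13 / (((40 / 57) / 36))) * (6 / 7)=20007 / 35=571.63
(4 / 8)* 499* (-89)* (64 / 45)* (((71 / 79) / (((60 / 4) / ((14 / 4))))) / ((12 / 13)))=-1147757884 / 159975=-7174.61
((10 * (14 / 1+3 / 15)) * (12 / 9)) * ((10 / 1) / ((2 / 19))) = 53960 / 3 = 17986.67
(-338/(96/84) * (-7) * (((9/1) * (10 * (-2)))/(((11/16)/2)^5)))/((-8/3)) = 29114747.76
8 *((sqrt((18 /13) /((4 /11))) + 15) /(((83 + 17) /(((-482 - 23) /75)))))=-202 /25 - 101 *sqrt(286) /1625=-9.13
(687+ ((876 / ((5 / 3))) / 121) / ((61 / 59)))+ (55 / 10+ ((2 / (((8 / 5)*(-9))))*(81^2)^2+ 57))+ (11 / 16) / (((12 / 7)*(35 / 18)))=-7059728503043 / 1180960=-5977957.34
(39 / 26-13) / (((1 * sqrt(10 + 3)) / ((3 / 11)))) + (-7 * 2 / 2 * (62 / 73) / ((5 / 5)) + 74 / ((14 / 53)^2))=7544577 / 7154-69 * sqrt(13) / 286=1053.73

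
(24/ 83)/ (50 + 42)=6/ 1909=0.00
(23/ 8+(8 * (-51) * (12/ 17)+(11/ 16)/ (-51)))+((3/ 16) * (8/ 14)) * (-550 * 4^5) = -346307111/ 5712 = -60628.00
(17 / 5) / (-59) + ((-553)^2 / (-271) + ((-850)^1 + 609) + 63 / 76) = -8315823997 / 6075820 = -1368.68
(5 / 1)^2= 25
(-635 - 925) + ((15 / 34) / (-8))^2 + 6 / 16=-115387071 / 73984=-1559.62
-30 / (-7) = 30 / 7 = 4.29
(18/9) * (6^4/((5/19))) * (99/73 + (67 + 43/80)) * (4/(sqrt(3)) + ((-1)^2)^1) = 1238399442/1825 + 1651199256 * sqrt(3)/1825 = 2245676.96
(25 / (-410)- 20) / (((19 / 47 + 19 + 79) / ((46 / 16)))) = -355649 / 606800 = -0.59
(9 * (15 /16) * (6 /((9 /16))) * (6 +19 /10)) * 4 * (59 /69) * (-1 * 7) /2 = -195762 /23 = -8511.39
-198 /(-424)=99 /212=0.47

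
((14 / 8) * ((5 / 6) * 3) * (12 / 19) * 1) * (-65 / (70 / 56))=-2730 / 19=-143.68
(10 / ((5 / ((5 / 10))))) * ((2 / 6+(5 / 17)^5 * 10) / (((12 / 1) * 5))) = 1513607 / 255574260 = 0.01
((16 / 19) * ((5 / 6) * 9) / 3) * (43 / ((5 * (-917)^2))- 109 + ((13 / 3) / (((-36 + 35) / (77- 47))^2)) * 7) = 914584512304 / 15976891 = 57244.21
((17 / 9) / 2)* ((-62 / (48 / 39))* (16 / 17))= -403 / 9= -44.78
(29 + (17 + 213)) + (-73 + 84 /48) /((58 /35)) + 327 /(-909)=215.64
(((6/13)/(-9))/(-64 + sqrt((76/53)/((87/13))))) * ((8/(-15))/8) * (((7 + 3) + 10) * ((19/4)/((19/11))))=-541024/184135263 - 11 * sqrt(1138917)/552405789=-0.00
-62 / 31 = -2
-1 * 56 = -56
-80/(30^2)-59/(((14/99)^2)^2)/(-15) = 17002395713/1728720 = 9835.25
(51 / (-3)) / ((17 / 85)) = -85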